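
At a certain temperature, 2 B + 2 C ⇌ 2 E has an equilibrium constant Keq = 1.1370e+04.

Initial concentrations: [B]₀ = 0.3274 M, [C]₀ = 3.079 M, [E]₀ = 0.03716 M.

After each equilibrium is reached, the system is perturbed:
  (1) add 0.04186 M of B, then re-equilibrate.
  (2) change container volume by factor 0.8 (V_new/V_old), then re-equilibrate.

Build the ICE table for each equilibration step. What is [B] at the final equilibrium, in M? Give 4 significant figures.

[B]_eq = 0.001402 M

Q₀ = 0.001359 vs Keq = 1.1370e+04 ⇒ Q<K, forward
Step 1:
                   B          C          E
  Initial     0.3274      3.079    0.03716
  Change     -0.3262    -0.3262     0.3262
  Equil     0.001238      2.753     0.3633
  solve Keq expr → x = 0.1631; check Q = 1.1370e+04
Then add 0.04186 M of B.
Step 2:
                   B          C          E
  Initial     0.0431      2.753     0.3633
  Change     -0.0417    -0.0417     0.0417
  Equil     0.001401      2.711      0.405
  solve Keq expr → x = 0.02085; check Q = 1.1370e+04
Then change container volume by factor 0.8 (V_new/V_old).
Step 3:
                   B          C          E
  Initial   0.001751      3.389     0.5063
  Change  -3.4914e-04 -3.4914e-04 3.4914e-04
  Equil     0.001402      3.389     0.5066
  solve Keq expr → x = 1.7457e-04; check Q = 1.1370e+04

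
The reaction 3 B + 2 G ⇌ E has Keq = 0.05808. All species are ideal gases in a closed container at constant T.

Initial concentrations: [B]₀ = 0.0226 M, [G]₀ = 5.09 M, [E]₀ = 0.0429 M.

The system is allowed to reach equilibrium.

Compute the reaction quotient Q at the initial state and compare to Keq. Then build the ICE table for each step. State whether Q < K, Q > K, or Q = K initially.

Q₀ = 143.4; Q > K (proceeds reverse)

Q₀ = 143.4 vs Keq = 0.05808 ⇒ Q>K, reverse
Step 1:
                    B           G           E
  init         0.0226        5.09      0.0429
  Δ            0.1162      0.0775    -0.03875
  eq           0.1388       5.167    0.004151
  solve Keq expr → x = -0.03875; check Q = 0.05808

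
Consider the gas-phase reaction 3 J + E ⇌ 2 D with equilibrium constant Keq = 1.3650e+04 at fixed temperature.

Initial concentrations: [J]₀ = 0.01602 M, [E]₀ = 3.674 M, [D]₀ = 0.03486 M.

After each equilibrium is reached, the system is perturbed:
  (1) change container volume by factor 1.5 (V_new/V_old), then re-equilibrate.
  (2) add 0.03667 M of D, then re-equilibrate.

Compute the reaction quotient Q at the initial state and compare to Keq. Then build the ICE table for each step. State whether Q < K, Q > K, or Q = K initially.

Q₀ = 80.45 vs Keq = 1.3650e+04 ⇒ Q<K, forward
Step 1:
                   J          E          D
  init       0.01602      3.674    0.03486
  Δ         -0.01267  -0.004225    0.00845
  eq        0.003346       3.67    0.04331
  solve Keq expr → x = 0.004225; check Q = 1.3650e+04
Then change container volume by factor 1.5 (V_new/V_old).
Step 2:
                   J          E          D
  init       0.00223      2.447    0.02887
  Δ       6.6228e-04 2.2076e-04 -4.4152e-04
  eq        0.002893      2.447    0.02843
  solve Keq expr → x = -2.2076e-04; check Q = 1.3650e+04
Then add 0.03667 M of D.
Step 3:
                   J          E          D
  init      0.002893      2.447     0.0651
  Δ         0.002061 6.8705e-04  -0.001374
  eq        0.004954      2.447    0.06373
  solve Keq expr → x = -6.8705e-04; check Q = 1.3650e+04

Q₀ = 80.45; Q < K (proceeds forward)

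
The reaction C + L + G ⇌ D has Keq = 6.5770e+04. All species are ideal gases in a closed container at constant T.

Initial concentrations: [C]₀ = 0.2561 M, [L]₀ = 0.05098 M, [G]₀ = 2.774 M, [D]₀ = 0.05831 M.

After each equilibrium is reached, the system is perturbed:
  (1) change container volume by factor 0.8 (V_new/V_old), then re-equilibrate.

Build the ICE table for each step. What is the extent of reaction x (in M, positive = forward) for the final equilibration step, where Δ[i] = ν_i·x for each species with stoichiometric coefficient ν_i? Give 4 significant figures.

Q₀ = 1.61 vs Keq = 6.5770e+04 ⇒ Q<K, forward
Step 1:
                   C          L          G          D
  I           0.2561    0.05098      2.774    0.05831
  C         -0.05098   -0.05098   -0.05098    0.05098
  E           0.2051 2.9749e-06      2.723     0.1093
  solve Keq expr → x = 0.05098; check Q = 6.5770e+04
Then change container volume by factor 0.8 (V_new/V_old).
Step 2:
                   C          L          G          D
  I           0.2564 3.7186e-06      3.404     0.1366
  C       -1.3387e-06 -1.3387e-06 -1.3387e-06 1.3387e-06
  E           0.2564 2.3800e-06      3.404     0.1366
  solve Keq expr → x = 1.3387e-06; check Q = 6.5770e+04

x = 1.3387e-06 M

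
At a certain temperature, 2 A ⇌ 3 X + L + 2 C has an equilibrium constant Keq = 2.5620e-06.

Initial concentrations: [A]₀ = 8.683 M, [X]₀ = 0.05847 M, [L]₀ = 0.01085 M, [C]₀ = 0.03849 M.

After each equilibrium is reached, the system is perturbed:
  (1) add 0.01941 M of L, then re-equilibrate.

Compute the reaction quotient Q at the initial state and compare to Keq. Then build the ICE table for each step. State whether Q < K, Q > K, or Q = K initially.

Q₀ = 4.2617e-11 vs Keq = 2.5620e-06 ⇒ Q<K, forward
Step 1:
                   A          X          L          C
  init         8.683    0.05847    0.01085    0.03849
  Δ           -0.183     0.2744    0.09148      0.183
  eq             8.5     0.3329     0.1023     0.2214
  solve Keq expr → x = 0.09148; check Q = 2.5620e-06
Then add 0.01941 M of L.
Step 2:
                   A          X          L          C
  init           8.5     0.3329     0.1217     0.2214
  Δ         0.006368  -0.009552  -0.003184  -0.006368
  eq           8.506     0.3233     0.1186     0.2151
  solve Keq expr → x = -0.003184; check Q = 2.5620e-06

Q₀ = 4.2617e-11; Q < K (proceeds forward)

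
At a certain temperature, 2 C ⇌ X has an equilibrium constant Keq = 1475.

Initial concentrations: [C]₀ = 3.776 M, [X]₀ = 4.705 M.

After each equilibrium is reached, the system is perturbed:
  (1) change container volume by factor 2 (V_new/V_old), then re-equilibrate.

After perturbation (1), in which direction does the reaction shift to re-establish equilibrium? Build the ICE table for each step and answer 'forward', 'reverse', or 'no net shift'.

Direction: reverse

Q₀ = 0.33 vs Keq = 1475 ⇒ Q<K, forward
Step 1:
                    C           X
  I             3.776       4.705
  C            -3.709       1.855
  E           0.06669        6.56
  solve Keq expr → x = 1.855; check Q = 1475
Then change container volume by factor 2 (V_new/V_old).
Step 2:
                    C           X
  I           0.03334        3.28
  C           0.01376   -0.006881
  E           0.04711       3.273
  solve Keq expr → x = -0.006881; check Q = 1475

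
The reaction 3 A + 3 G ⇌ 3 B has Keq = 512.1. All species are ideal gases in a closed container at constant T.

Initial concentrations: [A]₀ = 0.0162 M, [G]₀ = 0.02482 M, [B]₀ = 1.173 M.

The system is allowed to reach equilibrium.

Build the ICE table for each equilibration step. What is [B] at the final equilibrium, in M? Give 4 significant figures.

Q₀ = 2.4828e+10 vs Keq = 512.1 ⇒ Q>K, reverse
Step 1:
                   A          G          B
  I           0.0162    0.02482      1.173
  C           0.3083     0.3083    -0.3083
  E           0.3245     0.3331     0.8647
  solve Keq expr → x = -0.1028; check Q = 512.1

[B]_eq = 0.8647 M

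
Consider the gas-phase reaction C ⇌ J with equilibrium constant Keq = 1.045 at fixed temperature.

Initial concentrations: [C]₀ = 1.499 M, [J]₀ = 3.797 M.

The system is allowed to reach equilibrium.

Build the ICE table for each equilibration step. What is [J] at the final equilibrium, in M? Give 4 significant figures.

[J]_eq = 2.706 M

Q₀ = 2.533 vs Keq = 1.045 ⇒ Q>K, reverse
Step 1:
                   C          J
  init         1.499      3.797
  Δ            1.091     -1.091
  eq            2.59      2.706
  solve Keq expr → x = -1.091; check Q = 1.045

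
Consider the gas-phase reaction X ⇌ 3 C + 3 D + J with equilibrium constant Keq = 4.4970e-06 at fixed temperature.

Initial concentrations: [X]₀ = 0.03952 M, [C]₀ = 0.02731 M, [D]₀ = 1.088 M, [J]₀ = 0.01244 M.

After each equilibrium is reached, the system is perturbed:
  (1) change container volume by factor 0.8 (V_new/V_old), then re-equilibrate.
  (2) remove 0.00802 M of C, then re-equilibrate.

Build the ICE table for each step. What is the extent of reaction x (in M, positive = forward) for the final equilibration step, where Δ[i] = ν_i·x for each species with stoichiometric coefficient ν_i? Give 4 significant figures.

Q₀ = 8.2576e-06 vs Keq = 4.4970e-06 ⇒ Q>K, reverse
Step 1:
                   X          C          D          J
  I          0.03952    0.02731      1.088    0.01244
  C         0.001284  -0.003852  -0.003852  -0.001284
  E           0.0408    0.02346      1.084    0.01116
  solve Keq expr → x = -0.001284; check Q = 4.4970e-06
Then change container volume by factor 0.8 (V_new/V_old).
Step 2:
                   X          C          D          J
  I          0.05101    0.02932      1.355    0.01394
  C         0.002855  -0.008565  -0.008565  -0.002855
  E          0.05386    0.02076      1.347    0.01109
  solve Keq expr → x = -0.002855; check Q = 4.4970e-06
Then remove 0.00802 M of C.
Step 3:
                   X          C          D          J
  I          0.05386    0.01274      1.347    0.01109
  C        -0.002156   0.006469   0.006469   0.002156
  E           0.0517    0.01921      1.353    0.01325
  solve Keq expr → x = 0.002156; check Q = 4.4970e-06

x = 0.002156 M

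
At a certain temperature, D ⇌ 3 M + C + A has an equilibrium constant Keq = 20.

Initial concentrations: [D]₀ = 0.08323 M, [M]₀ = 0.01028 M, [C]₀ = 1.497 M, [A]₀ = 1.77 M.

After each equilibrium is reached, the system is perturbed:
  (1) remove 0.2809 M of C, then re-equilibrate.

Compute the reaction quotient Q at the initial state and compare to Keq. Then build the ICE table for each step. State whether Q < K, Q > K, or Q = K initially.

Q₀ = 3.4586e-05 vs Keq = 20 ⇒ Q<K, forward
Step 1:
                  D         M         C         A
  Initial   0.08323   0.01028     1.497      1.77
  Change   -0.08087    0.2426   0.08087   0.08087
  Equil    0.002362    0.2529     1.578     1.851
  solve Keq expr → x = 0.08087; check Q = 20
Then remove 0.2809 M of C.
Step 2:
                  D         M         C         A
  Initial  0.002362    0.2529     1.297     1.851
  Change  -3.9218e-04  0.001177 3.9218e-04 3.9218e-04
  Equil    0.001969    0.2541     1.297     1.851
  solve Keq expr → x = 3.9218e-04; check Q = 20

Q₀ = 3.4586e-05; Q < K (proceeds forward)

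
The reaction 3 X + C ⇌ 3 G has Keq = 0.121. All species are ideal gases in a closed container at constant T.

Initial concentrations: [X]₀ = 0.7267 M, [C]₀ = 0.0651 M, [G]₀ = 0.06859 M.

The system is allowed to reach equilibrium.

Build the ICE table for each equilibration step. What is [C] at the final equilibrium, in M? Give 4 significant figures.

[C]_eq = 0.04765 M

Q₀ = 0.01292 vs Keq = 0.121 ⇒ Q<K, forward
Step 1:
                   X          C          G
  I           0.7267     0.0651    0.06859
  C         -0.05234   -0.01745    0.05234
  E           0.6744    0.04765     0.1209
  solve Keq expr → x = 0.01745; check Q = 0.121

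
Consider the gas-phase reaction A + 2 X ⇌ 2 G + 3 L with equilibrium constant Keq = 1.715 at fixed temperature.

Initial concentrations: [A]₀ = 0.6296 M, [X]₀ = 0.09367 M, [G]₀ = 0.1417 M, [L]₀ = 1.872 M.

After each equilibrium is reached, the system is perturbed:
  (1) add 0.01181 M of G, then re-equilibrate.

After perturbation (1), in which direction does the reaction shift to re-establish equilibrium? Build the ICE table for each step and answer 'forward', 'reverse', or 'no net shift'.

Direction: reverse

Q₀ = 23.84 vs Keq = 1.715 ⇒ Q>K, reverse
Step 1:
                  A         X         G         L
  Initial    0.6296   0.09367    0.1417     1.872
  Change    0.03415   0.06829  -0.06829   -0.1024
  Equil      0.6637     0.162   0.07341      1.77
  solve Keq expr → x = -0.03415; check Q = 1.715
Then add 0.01181 M of G.
Step 2:
                  A         X         G         L
  Initial    0.6637     0.162   0.08522      1.77
  Change   0.003735  0.007471 -0.007471  -0.01121
  Equil      0.6675    0.1694   0.07775     1.758
  solve Keq expr → x = -0.003735; check Q = 1.715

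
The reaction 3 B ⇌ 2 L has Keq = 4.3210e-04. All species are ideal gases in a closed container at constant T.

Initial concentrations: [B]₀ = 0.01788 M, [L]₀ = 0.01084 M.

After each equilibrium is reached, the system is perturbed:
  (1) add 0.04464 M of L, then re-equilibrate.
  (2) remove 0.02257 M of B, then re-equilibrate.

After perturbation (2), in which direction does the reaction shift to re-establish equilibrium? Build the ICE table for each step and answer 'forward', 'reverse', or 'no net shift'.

Q₀ = 20.56 vs Keq = 4.3210e-04 ⇒ Q>K, reverse
Step 1:
                   B          L
  init       0.01788    0.01084
  Δ          0.01606   -0.01071
  eq         0.03394 1.3000e-04
  solve Keq expr → x = -0.005355; check Q = 4.3210e-04
Then add 0.04464 M of L.
Step 2:
                   B          L
  init       0.03394    0.04477
  Δ          0.06617   -0.04411
  eq          0.1001 6.5845e-04
  solve Keq expr → x = -0.02206; check Q = 4.3210e-04
Then remove 0.02257 M of B.
Step 3:
                   B          L
  init       0.07754 6.5845e-04
  Δ       3.1036e-04 -2.0690e-04
  eq         0.07785 4.5155e-04
  solve Keq expr → x = -1.0345e-04; check Q = 4.3210e-04

Direction: reverse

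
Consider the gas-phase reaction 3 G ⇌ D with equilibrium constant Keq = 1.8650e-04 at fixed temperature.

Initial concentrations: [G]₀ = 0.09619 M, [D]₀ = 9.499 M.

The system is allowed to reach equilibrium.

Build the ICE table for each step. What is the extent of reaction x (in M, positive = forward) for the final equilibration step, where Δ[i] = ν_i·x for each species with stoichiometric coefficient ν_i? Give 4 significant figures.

Q₀ = 1.0673e+04 vs Keq = 1.8650e-04 ⇒ Q>K, reverse
Step 1:
                  G         D
  Initial   0.09619     9.499
  Change      22.25    -7.417
  Equil       22.35     2.082
  solve Keq expr → x = -7.417; check Q = 1.8650e-04

x = -7.417 M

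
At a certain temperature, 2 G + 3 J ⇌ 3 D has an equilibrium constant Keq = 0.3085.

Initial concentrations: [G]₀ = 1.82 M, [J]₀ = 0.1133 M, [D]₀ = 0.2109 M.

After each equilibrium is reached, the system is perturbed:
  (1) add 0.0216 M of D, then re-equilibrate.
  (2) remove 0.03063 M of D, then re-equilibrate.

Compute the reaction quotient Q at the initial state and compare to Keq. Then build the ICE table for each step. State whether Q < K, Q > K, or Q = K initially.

Q₀ = 1.947; Q > K (proceeds reverse)

Q₀ = 1.947 vs Keq = 0.3085 ⇒ Q>K, reverse
Step 1:
                   G          J          D
  I             1.82     0.1133     0.2109
  C          0.03152    0.04729   -0.04729
  E            1.852     0.1606     0.1636
  solve Keq expr → x = -0.01576; check Q = 0.3085
Then add 0.0216 M of D.
Step 2:
                   G          J          D
  I            1.852     0.1606     0.1852
  C         0.006988    0.01048   -0.01048
  E            1.859     0.1711     0.1747
  solve Keq expr → x = -0.003494; check Q = 0.3085
Then remove 0.03063 M of D.
Step 3:
                   G          J          D
  I            1.859     0.1711     0.1441
  C        -0.009915   -0.01487    0.01487
  E            1.849     0.1562      0.159
  solve Keq expr → x = 0.004957; check Q = 0.3085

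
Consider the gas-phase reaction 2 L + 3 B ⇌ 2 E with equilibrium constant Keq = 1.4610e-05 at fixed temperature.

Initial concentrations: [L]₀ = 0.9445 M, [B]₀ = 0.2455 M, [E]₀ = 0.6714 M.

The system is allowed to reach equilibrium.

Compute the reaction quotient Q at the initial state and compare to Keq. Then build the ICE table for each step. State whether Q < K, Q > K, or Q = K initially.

Q₀ = 34.15 vs Keq = 1.4610e-05 ⇒ Q>K, reverse
Step 1:
                    L           B           E
  init         0.9445      0.2455      0.6714
  Δ            0.6629      0.9944     -0.6629
  eq            1.607        1.24    0.008482
  solve Keq expr → x = -0.3315; check Q = 1.4610e-05

Q₀ = 34.15; Q > K (proceeds reverse)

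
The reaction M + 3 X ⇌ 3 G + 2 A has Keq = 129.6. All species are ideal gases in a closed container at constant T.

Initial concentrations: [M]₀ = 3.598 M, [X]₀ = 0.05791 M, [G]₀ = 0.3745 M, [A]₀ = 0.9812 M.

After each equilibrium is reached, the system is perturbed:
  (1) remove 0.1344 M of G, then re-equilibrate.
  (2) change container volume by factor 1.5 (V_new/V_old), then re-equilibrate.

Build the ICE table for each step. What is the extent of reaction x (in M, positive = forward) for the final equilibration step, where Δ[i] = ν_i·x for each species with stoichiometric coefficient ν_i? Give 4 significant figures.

x = 8.4775e-04 M

Q₀ = 72.37 vs Keq = 129.6 ⇒ Q<K, forward
Step 1:
                    M           X           G           A
  Initial       3.598     0.05791      0.3745      0.9812
  Change    -0.002961   -0.008882    0.008882    0.005921
  Equil         3.595     0.04903      0.3834      0.9871
  solve Keq expr → x = 0.002961; check Q = 129.6
Then remove 0.1344 M of G.
Step 2:
                    M           X           G           A
  Initial       3.595     0.04903       0.249      0.9871
  Change    -0.005008    -0.01502     0.01502     0.01002
  Equil          3.59     0.03401       0.264      0.9971
  solve Keq expr → x = 0.005008; check Q = 129.6
Then change container volume by factor 1.5 (V_new/V_old).
Step 3:
                    M           X           G           A
  Initial       2.393     0.02267       0.176      0.6648
  Change  -8.4775e-04   -0.002543    0.002543    0.001696
  Equil         2.393     0.02013      0.1785      0.6665
  solve Keq expr → x = 8.4775e-04; check Q = 129.6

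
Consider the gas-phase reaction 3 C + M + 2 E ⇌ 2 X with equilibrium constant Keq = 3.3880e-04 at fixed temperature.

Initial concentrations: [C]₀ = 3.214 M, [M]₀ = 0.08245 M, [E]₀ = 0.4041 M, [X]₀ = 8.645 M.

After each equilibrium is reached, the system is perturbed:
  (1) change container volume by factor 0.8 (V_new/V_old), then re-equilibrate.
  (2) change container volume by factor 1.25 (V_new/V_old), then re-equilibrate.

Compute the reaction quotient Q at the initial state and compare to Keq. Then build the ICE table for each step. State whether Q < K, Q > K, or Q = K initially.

Q₀ = 167.2; Q > K (proceeds reverse)

Q₀ = 167.2 vs Keq = 3.3880e-04 ⇒ Q>K, reverse
Step 1:
                    C           M           E           X
  init          3.214     0.08245      0.4041       8.645
  Δ             6.663       2.221       4.442      -4.442
  eq            9.877       2.304       4.846       4.203
  solve Keq expr → x = -2.221; check Q = 3.3880e-04
Then change container volume by factor 0.8 (V_new/V_old).
Step 2:
                    C           M           E           X
  init          12.35       2.879       6.058       5.253
  Δ            -1.051     -0.3502     -0.7004      0.7004
  eq             11.3       2.529       5.357       5.954
  solve Keq expr → x = 0.3502; check Q = 3.3880e-04
Then change container volume by factor 1.25 (V_new/V_old).
Step 3:
                    C           M           E           X
  init          9.037       2.023       4.286       4.763
  Δ            0.8405      0.2802      0.5604     -0.5604
  eq            9.877       2.304       4.846       4.203
  solve Keq expr → x = -0.2802; check Q = 3.3880e-04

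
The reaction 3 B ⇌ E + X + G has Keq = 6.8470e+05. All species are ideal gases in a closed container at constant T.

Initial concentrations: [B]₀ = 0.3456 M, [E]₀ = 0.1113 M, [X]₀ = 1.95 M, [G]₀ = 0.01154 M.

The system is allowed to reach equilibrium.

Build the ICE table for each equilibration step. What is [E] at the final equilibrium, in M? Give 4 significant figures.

Q₀ = 0.06068 vs Keq = 6.8470e+05 ⇒ Q<K, forward
Step 1:
                  B         E         X         G
  Initial    0.3456    0.1113      1.95   0.01154
  Change    -0.3412    0.1137    0.1137    0.1137
  Equil    0.004396     0.225     2.064    0.1253
  solve Keq expr → x = 0.1137; check Q = 6.8470e+05

[E]_eq = 0.225 M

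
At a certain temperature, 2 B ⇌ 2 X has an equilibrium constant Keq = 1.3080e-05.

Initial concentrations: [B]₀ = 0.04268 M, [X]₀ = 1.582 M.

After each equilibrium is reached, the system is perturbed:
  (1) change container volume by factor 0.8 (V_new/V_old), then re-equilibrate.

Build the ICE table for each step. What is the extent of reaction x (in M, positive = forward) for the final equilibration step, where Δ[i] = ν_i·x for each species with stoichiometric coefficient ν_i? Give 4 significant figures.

Q₀ = 1374 vs Keq = 1.3080e-05 ⇒ Q>K, reverse
Step 1:
                    B           X
  I           0.04268       1.582
  C             1.576      -1.576
  E             1.619    0.005855
  solve Keq expr → x = -0.7881; check Q = 1.3080e-05
Then change container volume by factor 0.8 (V_new/V_old).
Step 2:
                    B           X
  I             2.024    0.007318
  C                 0           0
  E             2.024    0.007318
  solve Keq expr → x = 0; check Q = 1.3080e-05

x = 0 M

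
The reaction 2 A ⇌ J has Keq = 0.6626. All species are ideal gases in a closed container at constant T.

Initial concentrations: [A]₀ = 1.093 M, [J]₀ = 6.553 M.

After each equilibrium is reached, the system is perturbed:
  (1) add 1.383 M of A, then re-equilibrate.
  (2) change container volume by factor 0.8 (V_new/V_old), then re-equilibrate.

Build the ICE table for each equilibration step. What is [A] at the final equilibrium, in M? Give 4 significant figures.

Q₀ = 5.485 vs Keq = 0.6626 ⇒ Q>K, reverse
Step 1:
                    A           J
  init          1.093       6.553
  Δ             1.825     -0.9123
  eq            2.918       5.641
  solve Keq expr → x = -0.9123; check Q = 0.6626
Then add 1.383 M of A.
Step 2:
                    A           J
  init          4.301       5.641
  Δ            -1.228      0.6141
  eq            3.072       6.255
  solve Keq expr → x = 0.6141; check Q = 0.6626
Then change container volume by factor 0.8 (V_new/V_old).
Step 3:
                    A           J
  init          3.841       7.818
  Δ           -0.3655      0.1828
  eq            3.475       8.001
  solve Keq expr → x = 0.1828; check Q = 0.6626

[A]_eq = 3.475 M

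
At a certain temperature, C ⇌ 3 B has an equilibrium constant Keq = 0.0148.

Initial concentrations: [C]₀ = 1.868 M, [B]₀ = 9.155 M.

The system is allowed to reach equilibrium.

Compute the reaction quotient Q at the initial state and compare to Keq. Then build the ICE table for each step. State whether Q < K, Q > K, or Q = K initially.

Q₀ = 410.8 vs Keq = 0.0148 ⇒ Q>K, reverse
Step 1:
                  C         B
  I           1.868     9.155
  C           2.914    -8.741
  E           4.782    0.4136
  solve Keq expr → x = -2.914; check Q = 0.0148

Q₀ = 410.8; Q > K (proceeds reverse)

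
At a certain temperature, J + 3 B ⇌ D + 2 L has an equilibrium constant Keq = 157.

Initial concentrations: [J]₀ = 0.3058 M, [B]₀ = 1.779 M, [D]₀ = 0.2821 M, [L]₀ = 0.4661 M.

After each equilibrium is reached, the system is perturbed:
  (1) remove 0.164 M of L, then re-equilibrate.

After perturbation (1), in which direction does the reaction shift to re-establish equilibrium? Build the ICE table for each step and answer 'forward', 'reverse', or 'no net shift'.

Direction: forward

Q₀ = 0.0356 vs Keq = 157 ⇒ Q<K, forward
Step 1:
                    J           B           D           L
  I            0.3058       1.779      0.2821      0.4661
  C           -0.2996     -0.8989      0.2996      0.5993
  E          0.006169      0.8801      0.5817       1.065
  solve Keq expr → x = 0.2996; check Q = 157
Then remove 0.164 M of L.
Step 2:
                    J           B           D           L
  I          0.006169      0.8801      0.5817      0.9014
  C         -0.001633     -0.0049    0.001633    0.003266
  E          0.004536      0.8752      0.5834      0.9046
  solve Keq expr → x = 0.001633; check Q = 157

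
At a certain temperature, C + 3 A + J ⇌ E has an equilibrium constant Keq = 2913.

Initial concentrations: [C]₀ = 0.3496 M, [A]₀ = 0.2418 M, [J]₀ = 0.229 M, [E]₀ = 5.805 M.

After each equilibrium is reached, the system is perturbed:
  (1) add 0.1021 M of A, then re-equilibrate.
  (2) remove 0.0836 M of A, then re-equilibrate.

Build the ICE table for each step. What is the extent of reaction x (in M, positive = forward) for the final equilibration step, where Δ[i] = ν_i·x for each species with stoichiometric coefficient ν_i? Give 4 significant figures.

x = -0.02239 M

Q₀ = 5129 vs Keq = 2913 ⇒ Q>K, reverse
Step 1:
                    C           A           J           E
  init         0.3496      0.2418       0.229       5.805
  Δ           0.01359     0.04078     0.01359    -0.01359
  eq           0.3632      0.2826      0.2426       5.791
  solve Keq expr → x = -0.01359; check Q = 2913
Then add 0.1021 M of A.
Step 2:
                    C           A           J           E
  init         0.3632      0.3847      0.2426       5.791
  Δ          -0.02743    -0.08229    -0.02743     0.02743
  eq           0.3358      0.3024      0.2152       5.819
  solve Keq expr → x = 0.02743; check Q = 2913
Then remove 0.0836 M of A.
Step 3:
                    C           A           J           E
  init         0.3358      0.2188      0.2152       5.819
  Δ           0.02239     0.06718     0.02239    -0.02239
  eq           0.3582       0.286      0.2376       5.796
  solve Keq expr → x = -0.02239; check Q = 2913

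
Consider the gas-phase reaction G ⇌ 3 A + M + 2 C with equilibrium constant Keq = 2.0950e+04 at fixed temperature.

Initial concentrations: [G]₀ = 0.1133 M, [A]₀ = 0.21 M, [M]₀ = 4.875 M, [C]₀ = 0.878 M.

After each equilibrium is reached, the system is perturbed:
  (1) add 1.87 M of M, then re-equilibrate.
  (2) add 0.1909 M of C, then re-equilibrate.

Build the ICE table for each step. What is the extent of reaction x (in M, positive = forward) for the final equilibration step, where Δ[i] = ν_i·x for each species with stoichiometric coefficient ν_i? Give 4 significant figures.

Q₀ = 0.3072 vs Keq = 2.0950e+04 ⇒ Q<K, forward
Step 1:
                   G          A          M          C
  Initial     0.1133       0.21      4.875      0.878
  Change     -0.1133     0.3398     0.1133     0.2265
  Equil   4.8262e-05     0.5498      4.988      1.105
  solve Keq expr → x = 0.1133; check Q = 2.0950e+04
Then add 1.87 M of M.
Step 2:
                   G          A          M          C
  Initial 4.8262e-05     0.5498      6.858      1.105
  Change  1.8068e-05 -5.4205e-05 -1.8068e-05 -3.6137e-05
  Equil   6.6331e-05     0.5497      6.858      1.104
  solve Keq expr → x = -1.8068e-05; check Q = 2.0950e+04
Then add 0.1909 M of C.
Step 3:
                   G          A          M          C
  Initial 6.6331e-05     0.5497      6.858      1.295
  Change  2.4867e-05 -7.4600e-05 -2.4867e-05 -4.9733e-05
  Equil   9.1197e-05     0.5496      6.858      1.295
  solve Keq expr → x = -2.4867e-05; check Q = 2.0950e+04

x = -2.4867e-05 M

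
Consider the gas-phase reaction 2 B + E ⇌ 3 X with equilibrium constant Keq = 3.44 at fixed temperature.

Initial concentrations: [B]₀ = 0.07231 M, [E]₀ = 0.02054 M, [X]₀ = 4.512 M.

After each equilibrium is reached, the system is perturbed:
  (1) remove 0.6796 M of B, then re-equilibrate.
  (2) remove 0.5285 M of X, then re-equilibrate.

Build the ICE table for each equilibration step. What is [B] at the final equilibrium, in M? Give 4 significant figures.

[B]_eq = 1.058 M

Q₀ = 8.5528e+05 vs Keq = 3.44 ⇒ Q>K, reverse
Step 1:
                   B          E          X
  Initial    0.07231    0.02054      4.512
  Change       1.645     0.8224     -2.467
  Equil        1.717     0.8429      2.045
  solve Keq expr → x = -0.8224; check Q = 3.44
Then remove 0.6796 M of B.
Step 2:
                   B          E          X
  Initial      1.038     0.8429      2.045
  Change      0.2142     0.1071    -0.3212
  Equil        1.252       0.95      1.724
  solve Keq expr → x = -0.1071; check Q = 3.44
Then remove 0.5285 M of X.
Step 3:
                   B          E          X
  Initial      1.252       0.95      1.195
  Change      -0.194   -0.09702     0.2911
  Equil        1.058      0.853      1.486
  solve Keq expr → x = 0.09702; check Q = 3.44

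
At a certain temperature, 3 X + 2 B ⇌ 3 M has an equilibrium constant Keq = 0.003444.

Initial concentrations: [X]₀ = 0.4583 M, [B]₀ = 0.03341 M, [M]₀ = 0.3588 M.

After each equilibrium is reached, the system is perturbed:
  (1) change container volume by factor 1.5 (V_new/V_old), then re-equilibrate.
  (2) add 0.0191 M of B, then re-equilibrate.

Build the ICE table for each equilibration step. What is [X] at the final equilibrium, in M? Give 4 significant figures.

[X]_eq = 0.5194 M

Q₀ = 429.9 vs Keq = 0.003444 ⇒ Q>K, reverse
Step 1:
                    X           B           M
  I            0.4583     0.03341      0.3588
  C            0.3135       0.209     -0.3135
  E            0.7718      0.2424     0.04531
  solve Keq expr → x = -0.1045; check Q = 0.003444
Then change container volume by factor 1.5 (V_new/V_old).
Step 2:
                    X           B           M
  I            0.5145      0.1616     0.03021
  C          0.006453    0.004302   -0.006453
  E             0.521      0.1659     0.02375
  solve Keq expr → x = -0.002151; check Q = 0.003444
Then add 0.0191 M of B.
Step 3:
                    X           B           M
  I             0.521       0.185     0.02375
  C         -0.001612   -0.001075    0.001612
  E            0.5194      0.1839     0.02537
  solve Keq expr → x = 5.3737e-04; check Q = 0.003444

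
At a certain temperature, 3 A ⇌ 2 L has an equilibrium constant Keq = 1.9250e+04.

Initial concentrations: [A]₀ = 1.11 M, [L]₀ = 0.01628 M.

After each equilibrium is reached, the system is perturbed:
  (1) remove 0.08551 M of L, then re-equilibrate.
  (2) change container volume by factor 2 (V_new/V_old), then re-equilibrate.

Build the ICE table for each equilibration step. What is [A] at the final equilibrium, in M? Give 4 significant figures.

Q₀ = 1.9379e-04 vs Keq = 1.9250e+04 ⇒ Q<K, forward
Step 1:
                  A         L
  I            1.11   0.01628
  C           -1.08    0.7197
  E         0.03042     0.736
  solve Keq expr → x = 0.3599; check Q = 1.9250e+04
Then remove 0.08551 M of L.
Step 2:
                  A         L
  I         0.03042    0.6505
  C       -0.002359  0.001573
  E         0.02806    0.6521
  solve Keq expr → x = 7.8630e-04; check Q = 1.9250e+04
Then change container volume by factor 2 (V_new/V_old).
Step 3:
                  A         L
  I         0.01403     0.326
  C         0.00356 -0.002374
  E         0.01759    0.3237
  solve Keq expr → x = -0.001187; check Q = 1.9250e+04

[A]_eq = 0.01759 M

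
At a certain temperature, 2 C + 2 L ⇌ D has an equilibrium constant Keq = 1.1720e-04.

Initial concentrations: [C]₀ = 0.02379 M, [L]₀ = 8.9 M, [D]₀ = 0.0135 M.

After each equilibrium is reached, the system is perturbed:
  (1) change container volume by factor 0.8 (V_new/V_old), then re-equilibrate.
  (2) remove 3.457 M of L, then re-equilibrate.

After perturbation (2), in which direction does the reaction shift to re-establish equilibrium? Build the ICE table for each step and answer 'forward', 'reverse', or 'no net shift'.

Direction: reverse

Q₀ = 0.3011 vs Keq = 1.1720e-04 ⇒ Q>K, reverse
Step 1:
                  C         L         D
  init      0.02379       8.9    0.0135
  Δ         0.02695   0.02695  -0.01348
  eq        0.05074     8.927 2.4047e-05
  solve Keq expr → x = -0.01348; check Q = 1.1720e-04
Then change container volume by factor 0.8 (V_new/V_old).
Step 2:
                  C         L         D
  init      0.06343     11.16 3.0059e-05
  Δ       -5.7088e-05 -5.7088e-05 2.8544e-05
  eq        0.06337     11.16 5.8603e-05
  solve Keq expr → x = 2.8544e-05; check Q = 1.1720e-04
Then remove 3.457 M of L.
Step 3:
                  C         L         D
  init      0.06337     7.702 5.8603e-05
  Δ       6.1264e-05 6.1264e-05 -3.0632e-05
  eq        0.06343     7.702 2.7971e-05
  solve Keq expr → x = -3.0632e-05; check Q = 1.1720e-04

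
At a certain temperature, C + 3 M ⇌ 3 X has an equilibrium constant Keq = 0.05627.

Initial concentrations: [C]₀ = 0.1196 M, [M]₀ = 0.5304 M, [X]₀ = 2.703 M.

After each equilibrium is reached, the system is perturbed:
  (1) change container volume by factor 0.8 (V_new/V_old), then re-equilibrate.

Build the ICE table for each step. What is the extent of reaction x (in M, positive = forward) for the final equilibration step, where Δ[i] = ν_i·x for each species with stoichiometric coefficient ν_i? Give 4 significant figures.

x = 0.01779 M

Q₀ = 1107 vs Keq = 0.05627 ⇒ Q>K, reverse
Step 1:
                  C         M         X
  I          0.1196    0.5304     2.703
  C          0.6233      1.87     -1.87
  E          0.7429       2.4    0.8331
  solve Keq expr → x = -0.6233; check Q = 0.05627
Then change container volume by factor 0.8 (V_new/V_old).
Step 2:
                  C         M         X
  I          0.9286         3     1.041
  C        -0.01779  -0.05337   0.05337
  E          0.9108     2.947     1.095
  solve Keq expr → x = 0.01779; check Q = 0.05627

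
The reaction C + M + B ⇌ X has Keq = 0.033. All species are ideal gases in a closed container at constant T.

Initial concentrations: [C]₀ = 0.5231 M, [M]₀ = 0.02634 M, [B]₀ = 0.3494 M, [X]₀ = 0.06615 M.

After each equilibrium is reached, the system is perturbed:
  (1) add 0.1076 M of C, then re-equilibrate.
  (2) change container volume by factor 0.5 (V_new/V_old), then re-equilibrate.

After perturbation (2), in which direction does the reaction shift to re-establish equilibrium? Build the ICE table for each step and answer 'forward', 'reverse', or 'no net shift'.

Direction: forward

Q₀ = 13.74 vs Keq = 0.033 ⇒ Q>K, reverse
Step 1:
                    C           M           B           X
  init         0.5231     0.02634      0.3494     0.06615
  Δ           0.06541     0.06541     0.06541    -0.06541
  eq           0.5885     0.09175      0.4148  7.3914e-04
  solve Keq expr → x = -0.06541; check Q = 0.033
Then add 0.1076 M of C.
Step 2:
                    C           M           B           X
  init         0.6961     0.09175      0.4148  7.3914e-04
  Δ       -1.3342e-04 -1.3342e-04 -1.3342e-04  1.3342e-04
  eq            0.696     0.09162      0.4147  8.7256e-04
  solve Keq expr → x = 1.3342e-04; check Q = 0.033
Then change container volume by factor 0.5 (V_new/V_old).
Step 3:
                    C           M           B           X
  init          1.392      0.1832      0.8294    0.001745
  Δ         -0.004981   -0.004981   -0.004981    0.004981
  eq            1.387      0.1783      0.8244    0.006726
  solve Keq expr → x = 0.004981; check Q = 0.033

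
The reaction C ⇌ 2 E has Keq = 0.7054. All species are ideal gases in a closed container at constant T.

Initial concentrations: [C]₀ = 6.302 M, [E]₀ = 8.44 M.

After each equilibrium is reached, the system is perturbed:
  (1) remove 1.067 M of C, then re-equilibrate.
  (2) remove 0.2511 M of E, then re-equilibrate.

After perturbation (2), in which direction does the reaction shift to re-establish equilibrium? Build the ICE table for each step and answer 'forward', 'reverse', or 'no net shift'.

Direction: forward

Q₀ = 11.3 vs Keq = 0.7054 ⇒ Q>K, reverse
Step 1:
                    C           E
  I             6.302        8.44
  C             2.943      -5.886
  E             9.245       2.554
  solve Keq expr → x = -2.943; check Q = 0.7054
Then remove 1.067 M of C.
Step 2:
                    C           E
  I             8.178       2.554
  C           0.07076     -0.1415
  E             8.249       2.412
  solve Keq expr → x = -0.07076; check Q = 0.7054
Then remove 0.2511 M of E.
Step 3:
                    C           E
  I             8.249       2.161
  C            -0.117      0.2339
  E             8.132       2.395
  solve Keq expr → x = 0.117; check Q = 0.7054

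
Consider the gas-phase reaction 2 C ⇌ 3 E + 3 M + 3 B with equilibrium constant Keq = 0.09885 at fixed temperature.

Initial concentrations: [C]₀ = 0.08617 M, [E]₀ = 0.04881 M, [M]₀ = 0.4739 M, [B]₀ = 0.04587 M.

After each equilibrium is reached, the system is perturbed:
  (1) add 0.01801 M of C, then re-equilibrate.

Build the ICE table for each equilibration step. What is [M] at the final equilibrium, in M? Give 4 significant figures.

Q₀ = 1.6086e-07 vs Keq = 0.09885 ⇒ Q<K, forward
Step 1:
                    C           E           M           B
  init        0.08617     0.04881      0.4739     0.04587
  Δ          -0.07946      0.1192      0.1192      0.1192
  eq         0.006709       0.168      0.5931      0.1651
  solve Keq expr → x = 0.03973; check Q = 0.09885
Then add 0.01801 M of C.
Step 2:
                    C           E           M           B
  init        0.02472       0.168      0.5931      0.1651
  Δ          -0.01449     0.02173     0.02173     0.02173
  eq          0.01023      0.1897      0.6148      0.1868
  solve Keq expr → x = 0.007244; check Q = 0.09885

[M]_eq = 0.6148 M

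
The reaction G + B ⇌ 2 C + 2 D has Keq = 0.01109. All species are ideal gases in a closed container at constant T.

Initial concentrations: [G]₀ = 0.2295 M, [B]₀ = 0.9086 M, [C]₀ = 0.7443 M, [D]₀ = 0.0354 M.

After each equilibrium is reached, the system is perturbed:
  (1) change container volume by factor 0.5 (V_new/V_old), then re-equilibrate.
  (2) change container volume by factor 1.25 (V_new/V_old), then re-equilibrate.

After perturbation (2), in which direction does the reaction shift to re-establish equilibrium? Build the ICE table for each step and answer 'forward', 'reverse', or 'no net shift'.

Direction: forward

Q₀ = 0.003329 vs Keq = 0.01109 ⇒ Q<K, forward
Step 1:
                  G         B         C         D
  Initial    0.2295    0.9086    0.7443    0.0354
  Change   -0.01248  -0.01248   0.02497   0.02497
  Equil       0.217    0.8961    0.7693   0.06037
  solve Keq expr → x = 0.01248; check Q = 0.01109
Then change container volume by factor 0.5 (V_new/V_old).
Step 2:
                  G         B         C         D
  Initial     0.434     1.792     1.539    0.1207
  Change    0.02781   0.02781  -0.05563  -0.05563
  Equil      0.4618      1.82     1.483   0.06511
  solve Keq expr → x = -0.02781; check Q = 0.01109
Then change container volume by factor 1.25 (V_new/V_old).
Step 3:
                  G         B         C         D
  Initial    0.3695     1.456     1.186   0.05209
  Change   -0.00587  -0.00587   0.01174   0.01174
  Equil      0.3636      1.45     1.198   0.06383
  solve Keq expr → x = 0.00587; check Q = 0.01109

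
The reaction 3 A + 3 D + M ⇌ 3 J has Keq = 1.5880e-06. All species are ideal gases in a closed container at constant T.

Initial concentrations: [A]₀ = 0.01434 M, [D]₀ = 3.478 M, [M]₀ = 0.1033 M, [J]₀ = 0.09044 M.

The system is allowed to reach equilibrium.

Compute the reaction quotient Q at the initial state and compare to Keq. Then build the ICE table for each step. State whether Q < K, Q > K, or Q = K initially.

Q₀ = 57.72 vs Keq = 1.5880e-06 ⇒ Q>K, reverse
Step 1:
                   A          D          M          J
  I          0.01434      3.478     0.1033    0.09044
  C          0.08826    0.08826    0.02942   -0.08826
  E           0.1026      3.566     0.1327   0.002178
  solve Keq expr → x = -0.02942; check Q = 1.5880e-06

Q₀ = 57.72; Q > K (proceeds reverse)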